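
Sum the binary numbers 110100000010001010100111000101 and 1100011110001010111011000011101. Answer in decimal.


110100000010001010100111000101 + 1100011110001010111011000011101 = 10010111110011100001111111100010 = 2546868194

2546868194


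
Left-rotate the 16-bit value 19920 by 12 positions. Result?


Rotate 0b100110111010000 left by 12 (16-bit) = 0b10011011101 = 1245

1245


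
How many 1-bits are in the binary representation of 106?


0b1101010 has 4 set bits

4


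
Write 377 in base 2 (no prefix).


377 = 101111001 in binary

101111001


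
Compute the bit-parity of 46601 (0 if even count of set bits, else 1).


0b1011011000001001 has 7 ones => parity 1

1


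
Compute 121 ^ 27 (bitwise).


0b1111001 ^ 0b11011 = 0b1100010 = 98

98


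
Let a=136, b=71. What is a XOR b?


136 ^ 71 = 207

207


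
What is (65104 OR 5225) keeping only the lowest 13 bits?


Step 1: 65104 | 5225 = 65145
Step 2: 65145 & 8191 = 7801

7801


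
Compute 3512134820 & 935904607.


0b11010001010101101110110010100100 & 0b110111110010001100010101011111 = 0b10001010000001100010000000100 = 289457156

289457156


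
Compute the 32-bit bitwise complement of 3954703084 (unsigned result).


~0b11101011101101111111101011101100 = 0b10100010010000000010100010011 = 340264211 (32-bit unsigned)

340264211


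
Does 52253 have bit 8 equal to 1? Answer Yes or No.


0b1100110000011101, bit 8 = 0. No

No


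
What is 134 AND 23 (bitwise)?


0b10000110 & 0b10111 = 0b110 = 6

6


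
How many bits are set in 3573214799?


0b11010100111110101110111001001111 has 21 set bits

21


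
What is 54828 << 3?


0b1101011000101100 << 3 = 0b1101011000101100000 = 438624

438624


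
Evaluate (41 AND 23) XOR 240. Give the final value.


Step 1: 41 & 23 = 1
Step 2: 1 ^ 240 = 241

241


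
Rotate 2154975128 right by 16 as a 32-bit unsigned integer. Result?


Rotate 0b10000000011100100100111110011000 right by 16 (32-bit) = 0b1001111100110001000000001110010 = 1335394418

1335394418


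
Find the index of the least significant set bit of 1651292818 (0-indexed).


0b1100010011011001011101010010010. Lowest set bit at position 1

1


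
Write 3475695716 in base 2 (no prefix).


3475695716 = 11001111001010101110100001100100 in binary

11001111001010101110100001100100


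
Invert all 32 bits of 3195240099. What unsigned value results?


3195240099 ^ 4294967295 = 1099727196

1099727196


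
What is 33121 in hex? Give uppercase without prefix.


33121 = 8161 hex

8161


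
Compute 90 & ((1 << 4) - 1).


90 & 15 = 10

10


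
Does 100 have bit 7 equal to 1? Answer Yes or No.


0b1100100, bit 7 = 0. No

No


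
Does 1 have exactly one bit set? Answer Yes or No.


0b1. Only one bit set => Yes

Yes


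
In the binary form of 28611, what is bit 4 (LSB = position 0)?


0b110111111000011, position 4 = 0

0


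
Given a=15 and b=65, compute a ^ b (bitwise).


15 ^ 65 = 78

78


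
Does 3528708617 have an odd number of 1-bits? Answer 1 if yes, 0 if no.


0b11010010010100111101001000001001 has 14 ones => parity 0

0


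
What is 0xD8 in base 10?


D8 hex = 216 decimal

216


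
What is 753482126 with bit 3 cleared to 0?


753482126 & ~(1 << 3) = 753482118

753482118


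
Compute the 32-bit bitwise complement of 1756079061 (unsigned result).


~0b1101000101010111010001111010101 = 0b10010111010101000101110000101010 = 2538888234 (32-bit unsigned)

2538888234


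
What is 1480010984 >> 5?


0b1011000001101110010110011101000 >> 5 = 0b10110000011011100101100111 = 46250343

46250343


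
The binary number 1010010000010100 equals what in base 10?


1010010000010100 in decimal = 42004

42004


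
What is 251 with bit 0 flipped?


251 ^ (1 << 0) = 251 ^ 1 = 250

250


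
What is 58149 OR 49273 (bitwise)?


0b1110001100100101 | 0b1100000001111001 = 0b1110001101111101 = 58237

58237


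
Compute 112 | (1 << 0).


112 | (1 << 0) = 112 | 1 = 113

113


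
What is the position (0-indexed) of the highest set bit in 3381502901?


0b11001001100011011010001110110101. Highest set bit at position 31

31


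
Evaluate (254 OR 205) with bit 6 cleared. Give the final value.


Step 1: 254 | 205 = 255
Step 2: 255 & ~(1 << 6) = 191

191


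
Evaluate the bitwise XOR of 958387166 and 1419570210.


0b111001000111111101001111011110 ^ 0b1010100100111001110110000100010 = 0b1101101100000110011111111111100 = 1837318140

1837318140


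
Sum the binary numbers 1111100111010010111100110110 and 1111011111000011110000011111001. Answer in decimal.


1111100111010010111100110110 + 1111011111000011110000011111001 = 10001011011111110001000000101111 = 2340360239

2340360239


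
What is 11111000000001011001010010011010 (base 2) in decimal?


11111000000001011001010010011010 in decimal = 4161115290

4161115290


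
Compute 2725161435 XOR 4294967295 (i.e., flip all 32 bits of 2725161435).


2725161435 ^ 4294967295 = 1569805860

1569805860


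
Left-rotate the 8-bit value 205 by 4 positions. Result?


Rotate 0b11001101 left by 4 (8-bit) = 0b11011100 = 220

220


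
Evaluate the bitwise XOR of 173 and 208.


0b10101101 ^ 0b11010000 = 0b1111101 = 125

125


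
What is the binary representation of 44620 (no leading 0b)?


44620 = 1010111001001100 in binary

1010111001001100


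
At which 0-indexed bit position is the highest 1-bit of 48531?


0b1011110110010011. Highest set bit at position 15

15


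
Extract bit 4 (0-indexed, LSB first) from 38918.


0b1001100000000110, position 4 = 0

0


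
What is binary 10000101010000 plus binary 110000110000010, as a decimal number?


10000101010000 + 110000110000010 = 1000001011010010 = 33490

33490


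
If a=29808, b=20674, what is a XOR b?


29808 ^ 20674 = 9394

9394


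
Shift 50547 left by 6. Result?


0b1100010101110011 << 6 = 0b1100010101110011000000 = 3235008

3235008


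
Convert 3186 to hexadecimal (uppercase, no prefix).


3186 = C72 hex

C72


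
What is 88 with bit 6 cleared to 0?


88 & ~(1 << 6) = 24

24


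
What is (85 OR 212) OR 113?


Step 1: 85 | 212 = 213
Step 2: 213 | 113 = 245

245


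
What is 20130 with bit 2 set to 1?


20130 | (1 << 2) = 20130 | 4 = 20134

20134


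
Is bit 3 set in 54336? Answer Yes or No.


0b1101010001000000, bit 3 = 0. No

No


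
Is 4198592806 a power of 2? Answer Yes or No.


0b11111010010000010111000100100110. Multiple bits set => No

No


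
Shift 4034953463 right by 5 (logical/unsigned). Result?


0b11110000100000001000000011110111 >> 5 = 0b111100001000000010000000111 = 126092295

126092295


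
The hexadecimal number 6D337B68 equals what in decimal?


6D337B68 hex = 1832090472 decimal

1832090472


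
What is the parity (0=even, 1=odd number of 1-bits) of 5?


0b101 has 2 ones => parity 0

0


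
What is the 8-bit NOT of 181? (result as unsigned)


~0b10110101 = 0b1001010 = 74 (8-bit unsigned)

74


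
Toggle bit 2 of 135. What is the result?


135 ^ (1 << 2) = 135 ^ 4 = 131

131


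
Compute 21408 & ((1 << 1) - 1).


21408 & 1 = 0

0


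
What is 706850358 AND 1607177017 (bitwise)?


0b101010001000011010111000110110 & 0b1011111110010111001001100111001 = 0b1010000000011000001000110000 = 167871024

167871024


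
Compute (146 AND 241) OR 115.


Step 1: 146 & 241 = 144
Step 2: 144 | 115 = 243

243


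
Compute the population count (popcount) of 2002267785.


0b1110111010110000010111010001001 has 16 set bits

16


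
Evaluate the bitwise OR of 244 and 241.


0b11110100 | 0b11110001 = 0b11110101 = 245

245


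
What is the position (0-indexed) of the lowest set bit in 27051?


0b110100110101011. Lowest set bit at position 0

0


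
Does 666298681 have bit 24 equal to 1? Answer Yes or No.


0b100111101101101110100100111001, bit 24 = 1. Yes

Yes


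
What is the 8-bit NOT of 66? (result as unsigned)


~0b1000010 = 0b10111101 = 189 (8-bit unsigned)

189


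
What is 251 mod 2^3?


251 & 7 = 3

3


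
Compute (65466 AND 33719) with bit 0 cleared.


Step 1: 65466 & 33719 = 33714
Step 2: 33714 & ~(1 << 0) = 33714

33714


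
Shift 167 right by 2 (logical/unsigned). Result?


0b10100111 >> 2 = 0b101001 = 41

41


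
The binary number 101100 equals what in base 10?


101100 in decimal = 44

44


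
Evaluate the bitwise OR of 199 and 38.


0b11000111 | 0b100110 = 0b11100111 = 231

231


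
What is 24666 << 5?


0b110000001011010 << 5 = 0b11000000101101000000 = 789312

789312


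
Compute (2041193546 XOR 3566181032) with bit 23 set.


Step 1: 2041193546 ^ 3566181032 = 2904932066
Step 2: 2904932066 | (1 << 23) = 2904932066 | 8388608 = 2913320674

2913320674


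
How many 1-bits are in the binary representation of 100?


0b1100100 has 3 set bits

3


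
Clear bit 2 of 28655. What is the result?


28655 & ~(1 << 2) = 28651

28651


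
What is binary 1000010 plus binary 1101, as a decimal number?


1000010 + 1101 = 1001111 = 79

79


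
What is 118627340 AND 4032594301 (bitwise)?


0b111000100100001110000001100 & 0b11110000010111001000000101111101 = 0b100000000000000001100 = 1048588

1048588


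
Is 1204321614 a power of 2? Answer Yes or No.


0b1000111110010000111110101001110. Multiple bits set => No

No


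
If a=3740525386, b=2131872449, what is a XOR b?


3740525386 ^ 2131872449 = 2715953547

2715953547


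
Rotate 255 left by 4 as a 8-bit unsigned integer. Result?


Rotate 0b11111111 left by 4 (8-bit) = 0b11111111 = 255

255


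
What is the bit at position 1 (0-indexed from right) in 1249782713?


0b1001010011111100010101110111001, position 1 = 0

0


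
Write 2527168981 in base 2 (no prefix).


2527168981 = 10010110101000011000100111010101 in binary

10010110101000011000100111010101


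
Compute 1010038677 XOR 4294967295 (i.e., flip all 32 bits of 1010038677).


1010038677 ^ 4294967295 = 3284928618

3284928618


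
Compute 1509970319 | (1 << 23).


1509970319 | (1 << 23) = 1509970319 | 8388608 = 1518358927

1518358927


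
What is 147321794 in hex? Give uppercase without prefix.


147321794 = 8C7F3C2 hex

8C7F3C2


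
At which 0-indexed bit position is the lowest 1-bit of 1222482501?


0b1001000110111011001101001000101. Lowest set bit at position 0

0


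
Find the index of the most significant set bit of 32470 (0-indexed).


0b111111011010110. Highest set bit at position 14

14


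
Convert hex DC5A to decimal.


DC5A hex = 56410 decimal

56410


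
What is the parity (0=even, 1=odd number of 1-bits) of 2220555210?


0b10000100010110101111101111001010 has 17 ones => parity 1

1


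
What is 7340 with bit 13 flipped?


7340 ^ (1 << 13) = 7340 ^ 8192 = 15532

15532


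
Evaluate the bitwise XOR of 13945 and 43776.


0b11011001111001 ^ 0b1010101100000000 = 0b1001110101111001 = 40313

40313


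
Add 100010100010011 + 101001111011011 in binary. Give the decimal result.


100010100010011 + 101001111011011 = 1001100011101110 = 39150

39150


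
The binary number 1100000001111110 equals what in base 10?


1100000001111110 in decimal = 49278

49278


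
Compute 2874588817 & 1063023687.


0b10101011010101101011111010010001 & 0b111111010111000111010001000111 = 0b101011010101000011010000000001 = 726938625

726938625


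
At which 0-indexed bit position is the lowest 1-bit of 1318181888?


0b1001110100100011101110000000000. Lowest set bit at position 10

10


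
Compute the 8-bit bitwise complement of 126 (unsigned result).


~0b1111110 = 0b10000001 = 129 (8-bit unsigned)

129


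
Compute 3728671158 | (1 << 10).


3728671158 | (1 << 10) = 3728671158 | 1024 = 3728672182

3728672182


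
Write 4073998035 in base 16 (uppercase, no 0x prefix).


4073998035 = F2D446D3 hex

F2D446D3


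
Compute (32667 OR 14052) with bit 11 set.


Step 1: 32667 | 14052 = 32767
Step 2: 32767 | (1 << 11) = 32767 | 2048 = 32767

32767


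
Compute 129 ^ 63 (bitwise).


0b10000001 ^ 0b111111 = 0b10111110 = 190

190


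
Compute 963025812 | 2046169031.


0b111001011001101001101110010100 | 0b1111001111101100000111111000111 = 0b1111001111101101001111111010111 = 2046205911

2046205911


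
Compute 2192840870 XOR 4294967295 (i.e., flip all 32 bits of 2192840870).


2192840870 ^ 4294967295 = 2102126425

2102126425


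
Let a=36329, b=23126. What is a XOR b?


36329 ^ 23126 = 55231

55231


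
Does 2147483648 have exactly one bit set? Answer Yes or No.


0b10000000000000000000000000000000. Only one bit set => Yes

Yes


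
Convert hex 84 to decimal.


84 hex = 132 decimal

132


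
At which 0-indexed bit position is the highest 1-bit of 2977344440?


0b10110001011101101010101110111000. Highest set bit at position 31

31


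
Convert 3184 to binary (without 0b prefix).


3184 = 110001110000 in binary

110001110000


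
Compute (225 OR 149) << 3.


Step 1: 225 | 149 = 245
Step 2: 245 << 3 = 1960

1960


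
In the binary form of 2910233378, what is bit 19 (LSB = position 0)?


0b10101101011101101010001100100010, position 19 = 0

0


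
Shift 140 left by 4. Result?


0b10001100 << 4 = 0b100011000000 = 2240

2240


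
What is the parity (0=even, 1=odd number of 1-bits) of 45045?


0b1010111111110101 has 12 ones => parity 0

0


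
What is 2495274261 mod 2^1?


2495274261 & 1 = 1

1


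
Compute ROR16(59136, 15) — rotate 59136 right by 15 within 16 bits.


Rotate 0b1110011100000000 right by 15 (16-bit) = 0b1100111000000001 = 52737

52737


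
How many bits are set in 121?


0b1111001 has 5 set bits

5


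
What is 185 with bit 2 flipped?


185 ^ (1 << 2) = 185 ^ 4 = 189

189


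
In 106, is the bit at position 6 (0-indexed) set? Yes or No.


0b1101010, bit 6 = 1. Yes

Yes


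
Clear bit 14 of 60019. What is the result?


60019 & ~(1 << 14) = 43635

43635


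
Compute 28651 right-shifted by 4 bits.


0b110111111101011 >> 4 = 0b11011111110 = 1790

1790


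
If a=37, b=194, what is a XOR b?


37 ^ 194 = 231

231


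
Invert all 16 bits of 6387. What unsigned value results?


6387 ^ 65535 = 59148

59148


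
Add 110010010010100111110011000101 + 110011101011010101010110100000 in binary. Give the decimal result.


110010010010100111110011000101 + 110011101011010101010110100000 = 1100101111101111101001001100101 = 1710740069

1710740069


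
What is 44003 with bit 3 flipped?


44003 ^ (1 << 3) = 44003 ^ 8 = 44011

44011


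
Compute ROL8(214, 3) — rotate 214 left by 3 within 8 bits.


Rotate 0b11010110 left by 3 (8-bit) = 0b10110110 = 182

182


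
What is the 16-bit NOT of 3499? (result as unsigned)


~0b110110101011 = 0b1111001001010100 = 62036 (16-bit unsigned)

62036


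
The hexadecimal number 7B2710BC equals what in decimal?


7B2710BC hex = 2066157756 decimal

2066157756


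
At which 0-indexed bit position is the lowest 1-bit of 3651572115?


0b11011001101001101001000110010011. Lowest set bit at position 0

0


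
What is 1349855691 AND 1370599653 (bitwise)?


0b1010000011101010010100111001011 & 0b1010001101100011011000011100101 = 0b1010000001100010010000011000001 = 1345396929

1345396929


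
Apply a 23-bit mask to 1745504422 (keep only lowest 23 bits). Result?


1745504422 & 8388607 = 673958

673958


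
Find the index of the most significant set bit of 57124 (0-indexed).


0b1101111100100100. Highest set bit at position 15

15


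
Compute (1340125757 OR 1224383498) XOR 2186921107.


Step 1: 1340125757 | 1224383498 = 1341832767
Step 2: 1341832767 ^ 2186921107 = 3450043052

3450043052


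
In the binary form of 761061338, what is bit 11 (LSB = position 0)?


0b101101010111001101111111011010, position 11 = 1

1


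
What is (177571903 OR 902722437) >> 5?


Step 1: 177571903 | 902722437 = 1071643583
Step 2: 1071643583 >> 5 = 33488861

33488861


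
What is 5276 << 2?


0b1010010011100 << 2 = 0b101001001110000 = 21104

21104


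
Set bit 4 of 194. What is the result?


194 | (1 << 4) = 194 | 16 = 210

210


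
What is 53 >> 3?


0b110101 >> 3 = 0b110 = 6

6


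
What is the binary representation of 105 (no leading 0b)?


105 = 1101001 in binary

1101001


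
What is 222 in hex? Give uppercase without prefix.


222 = DE hex

DE


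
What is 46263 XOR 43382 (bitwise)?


0b1011010010110111 ^ 0b1010100101110110 = 0b1110111000001 = 7617

7617


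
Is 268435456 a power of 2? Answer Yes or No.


0b10000000000000000000000000000. Only one bit set => Yes

Yes


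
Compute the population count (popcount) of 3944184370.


0b11101011000101110111101000110010 has 18 set bits

18


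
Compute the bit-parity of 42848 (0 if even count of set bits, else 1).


0b1010011101100000 has 7 ones => parity 1

1


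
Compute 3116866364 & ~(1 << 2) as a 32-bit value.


3116866364 & ~(1 << 2) = 3116866360

3116866360


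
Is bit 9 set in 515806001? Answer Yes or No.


0b11110101111101001001100110001, bit 9 = 1. Yes

Yes


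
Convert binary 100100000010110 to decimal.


100100000010110 in decimal = 18454

18454


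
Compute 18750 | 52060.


0b100100100111110 | 0b1100101101011100 = 0b1100101101111110 = 52094

52094


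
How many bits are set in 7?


0b111 has 3 set bits

3


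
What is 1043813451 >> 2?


0b111110001101110101010001001011 >> 2 = 0b1111100011011101010100010010 = 260953362

260953362


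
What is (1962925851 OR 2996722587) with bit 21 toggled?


Step 1: 1962925851 | 2996722587 = 4143964059
Step 2: 4143964059 ^ (1 << 21) = 4143964059 ^ 2097152 = 4141866907

4141866907


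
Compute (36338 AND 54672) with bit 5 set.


Step 1: 36338 & 54672 = 34192
Step 2: 34192 | (1 << 5) = 34192 | 32 = 34224

34224


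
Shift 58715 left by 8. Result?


0b1110010101011011 << 8 = 0b111001010101101100000000 = 15031040

15031040


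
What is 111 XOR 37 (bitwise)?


0b1101111 ^ 0b100101 = 0b1001010 = 74

74


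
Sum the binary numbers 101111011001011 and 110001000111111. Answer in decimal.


101111011001011 + 110001000111111 = 1100000100001010 = 49418

49418


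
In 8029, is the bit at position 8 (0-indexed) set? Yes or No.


0b1111101011101, bit 8 = 1. Yes

Yes


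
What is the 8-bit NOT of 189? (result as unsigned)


~0b10111101 = 0b1000010 = 66 (8-bit unsigned)

66


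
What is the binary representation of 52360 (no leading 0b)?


52360 = 1100110010001000 in binary

1100110010001000


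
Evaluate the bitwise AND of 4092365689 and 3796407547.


0b11110011111011001000101101111001 & 0b11100010010010001001010011111011 = 0b11100010010010001000000001111001 = 3796402297

3796402297


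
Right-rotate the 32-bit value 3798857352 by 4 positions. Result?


Rotate 0b11100010011011011111011010001000 right by 4 (32-bit) = 0b10001110001001101101111101101000 = 2384912232

2384912232


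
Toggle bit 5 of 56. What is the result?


56 ^ (1 << 5) = 56 ^ 32 = 24

24


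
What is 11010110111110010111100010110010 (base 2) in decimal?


11010110111110010111100010110010 in decimal = 3606673586

3606673586


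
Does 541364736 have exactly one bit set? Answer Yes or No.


0b100000010001001001001000000000. Multiple bits set => No

No


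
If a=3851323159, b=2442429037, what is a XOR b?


3851323159 ^ 2442429037 = 1947862394

1947862394


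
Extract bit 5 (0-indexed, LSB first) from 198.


0b11000110, position 5 = 0

0


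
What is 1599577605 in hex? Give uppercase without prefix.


1599577605 = 5F579E05 hex

5F579E05


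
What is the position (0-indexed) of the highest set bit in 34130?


0b1000010101010010. Highest set bit at position 15

15


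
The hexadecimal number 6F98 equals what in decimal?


6F98 hex = 28568 decimal

28568


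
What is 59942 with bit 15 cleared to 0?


59942 & ~(1 << 15) = 27174

27174


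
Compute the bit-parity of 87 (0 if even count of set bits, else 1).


0b1010111 has 5 ones => parity 1

1


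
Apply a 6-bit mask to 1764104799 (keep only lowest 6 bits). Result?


1764104799 & 63 = 31

31


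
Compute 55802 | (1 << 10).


55802 | (1 << 10) = 55802 | 1024 = 56826

56826


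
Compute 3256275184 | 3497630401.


0b11000010000101101101000011110000 | 0b11010000011110011001101011000001 = 0b11010010011111111101101011110001 = 3531594481

3531594481


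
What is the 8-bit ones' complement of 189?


189 ^ 255 = 66

66


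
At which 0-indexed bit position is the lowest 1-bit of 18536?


0b100100001101000. Lowest set bit at position 3

3


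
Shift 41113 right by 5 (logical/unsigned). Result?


0b1010000010011001 >> 5 = 0b10100000100 = 1284

1284


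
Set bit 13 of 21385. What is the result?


21385 | (1 << 13) = 21385 | 8192 = 29577

29577


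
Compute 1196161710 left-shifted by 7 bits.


0b1000111010010111111101010101110 << 7 = 0b10001110100101111111010101011100000000 = 153108698880

153108698880


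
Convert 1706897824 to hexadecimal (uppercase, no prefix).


1706897824 = 65BD31A0 hex

65BD31A0


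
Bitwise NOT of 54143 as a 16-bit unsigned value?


~0b1101001101111111 = 0b10110010000000 = 11392 (16-bit unsigned)

11392


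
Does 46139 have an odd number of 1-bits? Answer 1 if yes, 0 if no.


0b1011010000111011 has 9 ones => parity 1

1


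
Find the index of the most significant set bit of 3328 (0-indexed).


0b110100000000. Highest set bit at position 11

11


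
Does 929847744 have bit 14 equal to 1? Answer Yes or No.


0b110111011011000101100111000000, bit 14 = 1. Yes

Yes


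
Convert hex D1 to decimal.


D1 hex = 209 decimal

209


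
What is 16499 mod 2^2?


16499 & 3 = 3

3


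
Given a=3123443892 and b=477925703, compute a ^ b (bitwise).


3123443892 ^ 477925703 = 2790746611

2790746611


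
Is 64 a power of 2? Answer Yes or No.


0b1000000. Only one bit set => Yes

Yes


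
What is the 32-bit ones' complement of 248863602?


248863602 ^ 4294967295 = 4046103693

4046103693


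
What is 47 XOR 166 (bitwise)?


0b101111 ^ 0b10100110 = 0b10001001 = 137

137


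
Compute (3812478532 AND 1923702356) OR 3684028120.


Step 1: 3812478532 & 1923702356 = 1646874180
Step 2: 1646874180 | 3684028120 = 4223520476

4223520476


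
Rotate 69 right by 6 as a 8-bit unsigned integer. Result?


Rotate 0b1000101 right by 6 (8-bit) = 0b10101 = 21

21


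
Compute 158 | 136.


0b10011110 | 0b10001000 = 0b10011110 = 158

158


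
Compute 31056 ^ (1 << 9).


31056 ^ (1 << 9) = 31056 ^ 512 = 31568

31568


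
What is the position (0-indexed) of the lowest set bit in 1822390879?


0b1101100100111110111101001011111. Lowest set bit at position 0

0


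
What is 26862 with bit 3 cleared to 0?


26862 & ~(1 << 3) = 26854

26854


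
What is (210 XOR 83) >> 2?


Step 1: 210 ^ 83 = 129
Step 2: 129 >> 2 = 32

32


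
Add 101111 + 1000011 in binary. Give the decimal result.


101111 + 1000011 = 1110010 = 114

114


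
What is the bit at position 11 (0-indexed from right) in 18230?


0b100011100110110, position 11 = 0

0


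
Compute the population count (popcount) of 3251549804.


0b11000001110011101011011001101100 has 17 set bits

17


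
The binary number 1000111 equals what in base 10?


1000111 in decimal = 71

71


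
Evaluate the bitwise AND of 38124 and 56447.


0b1001010011101100 & 0b1101110001111111 = 0b1001010001101100 = 37996

37996


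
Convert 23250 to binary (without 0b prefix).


23250 = 101101011010010 in binary

101101011010010


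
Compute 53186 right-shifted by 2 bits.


0b1100111111000010 >> 2 = 0b11001111110000 = 13296

13296


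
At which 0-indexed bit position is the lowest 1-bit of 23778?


0b101110011100010. Lowest set bit at position 1

1


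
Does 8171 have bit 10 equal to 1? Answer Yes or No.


0b1111111101011, bit 10 = 1. Yes

Yes


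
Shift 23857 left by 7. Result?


0b101110100110001 << 7 = 0b1011101001100010000000 = 3053696

3053696


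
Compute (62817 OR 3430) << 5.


Step 1: 62817 | 3430 = 64871
Step 2: 64871 << 5 = 2075872

2075872


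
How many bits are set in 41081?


0b1010000001111001 has 7 set bits

7


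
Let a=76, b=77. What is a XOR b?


76 ^ 77 = 1

1


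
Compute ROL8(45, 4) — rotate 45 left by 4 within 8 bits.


Rotate 0b101101 left by 4 (8-bit) = 0b11010010 = 210

210


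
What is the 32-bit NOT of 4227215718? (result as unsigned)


~0b11111011111101100011000101100110 = 0b100000010011100111010011001 = 67751577 (32-bit unsigned)

67751577


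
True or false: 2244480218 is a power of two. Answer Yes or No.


0b10000101110010000000110011011010. Multiple bits set => No

No


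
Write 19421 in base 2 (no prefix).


19421 = 100101111011101 in binary

100101111011101


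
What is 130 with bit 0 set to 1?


130 | (1 << 0) = 130 | 1 = 131

131


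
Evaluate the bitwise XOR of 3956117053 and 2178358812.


0b11101011110011011000111000111101 ^ 0b10000001110101110001111000011100 = 0b1101010000110101001000000100001 = 1780125729

1780125729


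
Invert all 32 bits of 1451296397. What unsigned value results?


1451296397 ^ 4294967295 = 2843670898

2843670898


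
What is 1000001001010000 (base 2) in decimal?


1000001001010000 in decimal = 33360

33360


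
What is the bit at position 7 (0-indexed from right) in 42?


0b101010, position 7 = 0

0


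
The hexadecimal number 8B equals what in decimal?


8B hex = 139 decimal

139


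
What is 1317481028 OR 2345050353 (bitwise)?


0b1001110100001110010101001000100 | 0b10001011110001101010000011110001 = 0b11001111110001111010101011110101 = 3485969141

3485969141


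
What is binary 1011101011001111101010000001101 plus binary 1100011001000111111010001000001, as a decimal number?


1011101011001111101010000001101 + 1100011001000111111010001000001 = 11000000100010111100100001001110 = 3230386254

3230386254


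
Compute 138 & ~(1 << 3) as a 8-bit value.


138 & ~(1 << 3) = 130

130


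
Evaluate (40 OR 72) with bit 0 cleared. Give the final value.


Step 1: 40 | 72 = 104
Step 2: 104 & ~(1 << 0) = 104

104


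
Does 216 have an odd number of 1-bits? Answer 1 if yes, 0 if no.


0b11011000 has 4 ones => parity 0

0


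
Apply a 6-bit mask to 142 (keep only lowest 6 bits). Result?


142 & 63 = 14

14


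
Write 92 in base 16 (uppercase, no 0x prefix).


92 = 5C hex

5C


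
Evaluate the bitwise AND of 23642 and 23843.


0b101110001011010 & 0b101110100100011 = 0b101110000000010 = 23554

23554


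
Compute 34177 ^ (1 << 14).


34177 ^ (1 << 14) = 34177 ^ 16384 = 50561

50561


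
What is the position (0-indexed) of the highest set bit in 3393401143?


0b11001010010000110011000100110111. Highest set bit at position 31

31


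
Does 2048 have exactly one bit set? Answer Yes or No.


0b100000000000. Only one bit set => Yes

Yes


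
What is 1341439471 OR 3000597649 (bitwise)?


0b1001111111101001011110111101111 | 0b10110010110110010111110010010001 = 0b11111111111111011111110111111111 = 4294835711

4294835711


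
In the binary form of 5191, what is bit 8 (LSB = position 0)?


0b1010001000111, position 8 = 0

0


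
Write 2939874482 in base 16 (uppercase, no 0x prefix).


2939874482 = AF3AECB2 hex

AF3AECB2


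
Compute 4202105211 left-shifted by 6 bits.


0b11111010011101110000100101111011 << 6 = 0b11111010011101110000100101111011000000 = 268934733504

268934733504


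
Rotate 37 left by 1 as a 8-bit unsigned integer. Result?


Rotate 0b100101 left by 1 (8-bit) = 0b1001010 = 74

74


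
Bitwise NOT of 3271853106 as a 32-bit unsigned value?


~0b11000011000001001000010000110010 = 0b111100111110110111101111001101 = 1023114189 (32-bit unsigned)

1023114189


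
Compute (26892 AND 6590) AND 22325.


Step 1: 26892 & 6590 = 2316
Step 2: 2316 & 22325 = 260

260


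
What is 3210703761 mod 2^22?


3210703761 & 4194303 = 2061201

2061201


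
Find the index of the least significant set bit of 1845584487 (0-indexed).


0b1101110000000010110001001100111. Lowest set bit at position 0

0


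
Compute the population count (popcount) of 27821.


0b110110010101101 has 9 set bits

9


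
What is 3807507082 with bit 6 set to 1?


3807507082 | (1 << 6) = 3807507082 | 64 = 3807507146

3807507146


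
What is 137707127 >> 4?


0b1000001101010011111001110111 >> 4 = 0b100000110101001111100111 = 8606695

8606695


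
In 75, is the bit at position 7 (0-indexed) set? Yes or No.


0b1001011, bit 7 = 0. No

No


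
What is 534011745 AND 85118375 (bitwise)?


0b11111110101000101111101100001 & 0b101000100101100110110100111 = 0b101000100000100110100100001 = 84954401

84954401


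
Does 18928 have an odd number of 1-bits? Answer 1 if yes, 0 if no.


0b100100111110000 has 7 ones => parity 1

1


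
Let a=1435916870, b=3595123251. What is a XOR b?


1435916870 ^ 3595123251 = 2212454517

2212454517


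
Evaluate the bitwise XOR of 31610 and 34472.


0b111101101111010 ^ 0b1000011010101000 = 0b1111110111010010 = 64978

64978


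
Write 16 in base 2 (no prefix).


16 = 10000 in binary

10000


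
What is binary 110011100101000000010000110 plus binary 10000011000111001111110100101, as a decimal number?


110011100101000000010000110 + 10000011000111001111110100101 = 10110110101100010000000101011 = 383131691

383131691


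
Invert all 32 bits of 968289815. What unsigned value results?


968289815 ^ 4294967295 = 3326677480

3326677480


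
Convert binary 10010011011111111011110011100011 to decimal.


10010011011111111011110011100011 in decimal = 2474622179

2474622179


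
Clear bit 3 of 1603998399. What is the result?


1603998399 & ~(1 << 3) = 1603998391

1603998391


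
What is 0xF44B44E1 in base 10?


F44B44E1 hex = 4098573537 decimal

4098573537


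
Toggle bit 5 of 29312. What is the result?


29312 ^ (1 << 5) = 29312 ^ 32 = 29344

29344


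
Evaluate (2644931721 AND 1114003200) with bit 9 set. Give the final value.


Step 1: 2644931721 & 1114003200 = 2511872
Step 2: 2511872 | (1 << 9) = 2511872 | 512 = 2512384

2512384


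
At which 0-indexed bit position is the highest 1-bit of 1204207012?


0b1000111110001101011110110100100. Highest set bit at position 30

30


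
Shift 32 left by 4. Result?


0b100000 << 4 = 0b1000000000 = 512

512


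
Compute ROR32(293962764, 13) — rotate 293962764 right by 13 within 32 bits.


Rotate 0b10001100001011000010000001100 right by 13 (32-bit) = 0b100000011000001000110000101100 = 543198252

543198252


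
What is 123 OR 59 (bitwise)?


0b1111011 | 0b111011 = 0b1111011 = 123

123


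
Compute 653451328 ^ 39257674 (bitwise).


0b100110111100101110000001000000 ^ 0b10010101110000011001001010 = 0b100100101001011110011000001010 = 614852106

614852106


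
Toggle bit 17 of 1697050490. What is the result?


1697050490 ^ (1 << 17) = 1697050490 ^ 131072 = 1696919418

1696919418


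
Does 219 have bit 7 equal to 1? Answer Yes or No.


0b11011011, bit 7 = 1. Yes

Yes


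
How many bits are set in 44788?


0b1010111011110100 has 10 set bits

10


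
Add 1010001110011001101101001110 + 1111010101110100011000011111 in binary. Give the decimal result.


1010001110011001101101001110 + 1111010101110100011000011111 = 11001100100001110000101101101 = 428925293

428925293


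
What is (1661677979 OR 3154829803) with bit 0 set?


Step 1: 1661677979 | 3154829803 = 4278972923
Step 2: 4278972923 | (1 << 0) = 4278972923 | 1 = 4278972923

4278972923


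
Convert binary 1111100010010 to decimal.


1111100010010 in decimal = 7954

7954


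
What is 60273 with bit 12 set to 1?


60273 | (1 << 12) = 60273 | 4096 = 64369

64369


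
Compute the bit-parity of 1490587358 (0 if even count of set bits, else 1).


0b1011000110110001000111011011110 has 17 ones => parity 1

1


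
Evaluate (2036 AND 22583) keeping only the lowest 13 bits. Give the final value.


Step 1: 2036 & 22583 = 52
Step 2: 52 & 8191 = 52

52


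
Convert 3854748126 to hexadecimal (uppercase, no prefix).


3854748126 = E5C2C9DE hex

E5C2C9DE


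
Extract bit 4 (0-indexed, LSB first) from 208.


0b11010000, position 4 = 1

1


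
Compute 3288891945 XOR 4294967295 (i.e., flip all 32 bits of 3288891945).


3288891945 ^ 4294967295 = 1006075350

1006075350


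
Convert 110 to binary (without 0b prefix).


110 = 1101110 in binary

1101110


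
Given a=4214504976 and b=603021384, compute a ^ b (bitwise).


4214504976 ^ 603021384 = 3636813400

3636813400


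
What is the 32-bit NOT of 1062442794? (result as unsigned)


~0b111111010100111001011100101010 = 0b11000000101011000110100011010101 = 3232524501 (32-bit unsigned)

3232524501


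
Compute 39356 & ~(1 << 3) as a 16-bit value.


39356 & ~(1 << 3) = 39348

39348


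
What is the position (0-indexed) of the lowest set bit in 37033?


0b1001000010101001. Lowest set bit at position 0

0


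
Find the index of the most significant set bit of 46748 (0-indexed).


0b1011011010011100. Highest set bit at position 15

15


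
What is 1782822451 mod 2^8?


1782822451 & 255 = 51

51


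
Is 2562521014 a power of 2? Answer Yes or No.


0b10011000101111001111011110110110. Multiple bits set => No

No


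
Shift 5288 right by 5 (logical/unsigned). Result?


0b1010010101000 >> 5 = 0b10100101 = 165

165


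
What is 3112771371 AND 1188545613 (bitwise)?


0b10111001100010010001111100101011 & 0b1000110110101111100010001001101 = 0b100000010000010000001001 = 8455177

8455177


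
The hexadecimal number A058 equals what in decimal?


A058 hex = 41048 decimal

41048


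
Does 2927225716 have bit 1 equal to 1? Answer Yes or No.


0b10101110011110011110101101110100, bit 1 = 0. No

No


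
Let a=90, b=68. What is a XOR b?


90 ^ 68 = 30

30


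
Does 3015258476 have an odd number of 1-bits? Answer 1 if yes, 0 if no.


0b10110011101110010011000101101100 has 17 ones => parity 1

1


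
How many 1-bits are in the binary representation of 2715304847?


0b10100001110110000100001110001111 has 15 set bits

15


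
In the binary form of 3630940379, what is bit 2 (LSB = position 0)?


0b11011000011010111100000011011011, position 2 = 0

0


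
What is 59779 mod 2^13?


59779 & 8191 = 2435

2435


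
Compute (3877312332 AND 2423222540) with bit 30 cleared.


Step 1: 3877312332 & 2423222540 = 2148208908
Step 2: 2148208908 & ~(1 << 30) = 2148208908

2148208908


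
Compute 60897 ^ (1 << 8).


60897 ^ (1 << 8) = 60897 ^ 256 = 60641

60641


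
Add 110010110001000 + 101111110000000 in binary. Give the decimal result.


110010110001000 + 101111110000000 = 1100010100001000 = 50440

50440


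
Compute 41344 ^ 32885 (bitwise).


0b1010000110000000 ^ 0b1000000001110101 = 0b10000111110101 = 8693

8693


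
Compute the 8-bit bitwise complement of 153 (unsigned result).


~0b10011001 = 0b1100110 = 102 (8-bit unsigned)

102


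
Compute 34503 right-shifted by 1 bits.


0b1000011011000111 >> 1 = 0b100001101100011 = 17251

17251


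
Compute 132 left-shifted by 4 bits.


0b10000100 << 4 = 0b100001000000 = 2112

2112


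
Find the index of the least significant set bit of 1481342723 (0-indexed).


0b1011000010010110111111100000011. Lowest set bit at position 0

0


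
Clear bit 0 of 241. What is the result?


241 & ~(1 << 0) = 240

240


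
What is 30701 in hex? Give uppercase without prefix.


30701 = 77ED hex

77ED


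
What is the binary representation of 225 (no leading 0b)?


225 = 11100001 in binary

11100001


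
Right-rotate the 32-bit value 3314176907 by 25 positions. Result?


Rotate 0b11000101100010100101001110001011 right by 25 (32-bit) = 0b11000101001010011100010111100010 = 3307849186

3307849186


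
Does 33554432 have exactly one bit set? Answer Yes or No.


0b10000000000000000000000000. Only one bit set => Yes

Yes


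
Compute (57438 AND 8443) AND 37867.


Step 1: 57438 & 8443 = 8282
Step 2: 8282 & 37867 = 74

74


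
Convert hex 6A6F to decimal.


6A6F hex = 27247 decimal

27247


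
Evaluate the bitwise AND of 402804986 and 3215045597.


0b11000000000100101000011111010 & 0b10111111101000011011001111011101 = 0b11000000000000001000011011000 = 402657496

402657496


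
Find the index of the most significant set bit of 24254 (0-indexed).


0b101111010111110. Highest set bit at position 14

14


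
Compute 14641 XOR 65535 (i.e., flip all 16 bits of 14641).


14641 ^ 65535 = 50894

50894


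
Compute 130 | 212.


0b10000010 | 0b11010100 = 0b11010110 = 214

214


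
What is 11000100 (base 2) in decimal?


11000100 in decimal = 196

196


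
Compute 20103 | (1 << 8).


20103 | (1 << 8) = 20103 | 256 = 20359

20359


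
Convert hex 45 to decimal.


45 hex = 69 decimal

69


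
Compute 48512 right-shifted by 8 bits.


0b1011110110000000 >> 8 = 0b10111101 = 189

189


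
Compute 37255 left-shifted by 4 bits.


0b1001000110000111 << 4 = 0b10010001100001110000 = 596080

596080


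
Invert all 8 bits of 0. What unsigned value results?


0 ^ 255 = 255

255


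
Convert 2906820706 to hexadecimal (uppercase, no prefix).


2906820706 = AD429062 hex

AD429062


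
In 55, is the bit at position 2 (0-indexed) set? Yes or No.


0b110111, bit 2 = 1. Yes

Yes


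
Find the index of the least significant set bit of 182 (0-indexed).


0b10110110. Lowest set bit at position 1

1


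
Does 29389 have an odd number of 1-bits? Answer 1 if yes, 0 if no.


0b111001011001101 has 9 ones => parity 1

1


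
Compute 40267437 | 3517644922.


0b10011001100110111010101101 | 0b11010001101010110000000001111010 = 0b11010011111011110110111011111111 = 3555684095

3555684095


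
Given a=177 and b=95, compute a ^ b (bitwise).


177 ^ 95 = 238

238


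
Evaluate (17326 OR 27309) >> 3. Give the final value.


Step 1: 17326 | 27309 = 27567
Step 2: 27567 >> 3 = 3445

3445


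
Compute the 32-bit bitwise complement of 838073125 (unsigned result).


~0b110001111100111111101100100101 = 0b11001110000011000000010011011010 = 3456894170 (32-bit unsigned)

3456894170


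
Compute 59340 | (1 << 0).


59340 | (1 << 0) = 59340 | 1 = 59341

59341


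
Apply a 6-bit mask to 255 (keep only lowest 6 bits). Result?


255 & 63 = 63

63


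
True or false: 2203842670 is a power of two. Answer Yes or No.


0b10000011010110111111100001101110. Multiple bits set => No

No
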